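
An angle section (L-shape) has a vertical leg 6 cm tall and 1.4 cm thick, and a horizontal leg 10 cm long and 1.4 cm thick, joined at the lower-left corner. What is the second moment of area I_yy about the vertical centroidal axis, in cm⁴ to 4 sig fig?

Decompose the section into non-overlapping parts with the origin at the bottom-left of its bounding rectangle.
Vertical leg: 1.4 × 6, A = 8.4 cm², x = 0.7 cm, Ī = 1.372 cm⁴.
Horizontal leg (remainder): 8.6 × 1.4, A = 12.04 cm², x = 5.7 cm, Ī = 74.2065 cm⁴.
Centroid: x̄ = ΣA·x / ΣA = 3.64521 cm.
Transfer each piece to the vertical centroidal axis using Ī + A·d² with d = x − 3.64521:
  vertical leg: d = -2.94521 cm → contributes +74.2356 cm⁴
  horizontal leg (remainder): d = 2.05479 cm → contributes +125.042 cm⁴
Total I = 199.277 cm⁴.

I_yy ≈ 199.3 cm⁴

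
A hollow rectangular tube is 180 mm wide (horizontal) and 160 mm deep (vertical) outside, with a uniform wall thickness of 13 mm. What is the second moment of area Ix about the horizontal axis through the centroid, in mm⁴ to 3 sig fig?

Decompose the section into non-overlapping parts with the origin at the bottom-left of its bounding rectangle.
Outer rectangle: 180 × 160, A = 28 800 mm², y = 80 mm, Ī = 61 440 000 mm⁴.
Inner void (subtracted): 154 × 134, A = 20 636 mm², y = 80 mm, Ī = 30 878 335 mm⁴.
By symmetry the centroid is at mid-height, ȳ = 80 mm.
All pieces are centred on the horizontal axis through the centroid, so I = ΣĪ (holes subtracted) = 30 561 665 mm⁴.

Ix ≈ 3.06 × 10⁷ mm⁴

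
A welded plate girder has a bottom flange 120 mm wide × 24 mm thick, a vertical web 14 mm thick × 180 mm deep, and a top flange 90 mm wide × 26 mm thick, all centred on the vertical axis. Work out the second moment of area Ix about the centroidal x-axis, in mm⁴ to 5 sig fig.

Ix ≈ 6.1503 × 10⁷ mm⁴

Decompose the section into non-overlapping parts with the origin at the bottom-left of its bounding rectangle.
Bottom plate: 120 × 24, A = 2 880 mm², y = 12 mm, Ī = 138 240 mm⁴.
Web plate: 14 × 180, A = 2 520 mm², y = 114 mm, Ī = 6 804 000 mm⁴.
Top plate: 90 × 26, A = 2 340 mm², y = 217 mm, Ī = 131 820 mm⁴.
Centroid: ȳ = ΣA·y / ΣA = 107.186 mm.
Transfer each piece to the centroidal x-axis using Ī + A·d² with d = y − 107.186:
  bottom plate: d = -95.18605 mm → contributes +26 232 144 mm⁴
  web plate: d = 6.813953 mm → contributes +6 921 004 mm⁴
  top plate: d = 109.814 mm → contributes +28 350 124 mm⁴
Total I = 61 503 272 mm⁴.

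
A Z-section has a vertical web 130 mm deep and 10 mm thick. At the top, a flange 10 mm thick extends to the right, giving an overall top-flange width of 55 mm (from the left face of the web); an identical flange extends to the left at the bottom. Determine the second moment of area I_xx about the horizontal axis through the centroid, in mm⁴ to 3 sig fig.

Decompose the section into non-overlapping parts with the origin at the bottom-left of its bounding rectangle.
Web: 10 × 130, A = 1 300 mm², y = 65 mm, Ī = 1 830 833 mm⁴.
Top flange (beyond web): 45 × 10, A = 450 mm², y = 125 mm, Ī = 3 750 mm⁴.
Bottom flange (beyond web): 45 × 10, A = 450 mm², y = 5 mm, Ī = 3 750 mm⁴.
Centroid: ȳ = ΣA·y / ΣA = 65 mm.
Transfer each piece to the horizontal axis through the centroid using Ī + A·d² with d = y − 65:
  web: d = 0 mm → contributes +1 830 833 mm⁴
  top flange (beyond web): d = 60 mm → contributes +1 623 750 mm⁴
  bottom flange (beyond web): d = -60 mm → contributes +1 623 750 mm⁴
Total I = 5 078 333 mm⁴.

I_xx ≈ 5.08 × 10⁶ mm⁴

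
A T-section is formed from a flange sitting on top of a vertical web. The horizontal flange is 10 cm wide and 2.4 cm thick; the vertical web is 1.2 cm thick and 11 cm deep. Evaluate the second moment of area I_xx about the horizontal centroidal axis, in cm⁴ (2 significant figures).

Decompose the section into non-overlapping parts with the origin at the bottom-left of its bounding rectangle.
Flange: 10 × 2.4, A = 24 cm², y = 12.2 cm, Ī = 11.52 cm⁴.
Web: 1.2 × 11, A = 13.2 cm², y = 5.5 cm, Ī = 133.1 cm⁴.
Centroid: ȳ = ΣA·y / ΣA = 9.823 cm.
Transfer each piece to the horizontal centroidal axis using Ī + A·d² with d = y − 9.823:
  flange: d = 2.377 cm → contributes +147.2 cm⁴
  web: d = -4.323 cm → contributes +379.7 cm⁴
Total I = 526.9 cm⁴.

I_xx ≈ 530 cm⁴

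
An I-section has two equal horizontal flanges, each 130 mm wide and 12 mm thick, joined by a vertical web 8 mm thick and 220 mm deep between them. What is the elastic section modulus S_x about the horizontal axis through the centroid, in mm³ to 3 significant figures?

Break the section into simple shapes (no overlaps), measuring from the bottom-left corner of the bounding box.
Bottom flange: 130 × 12, A = 1 560 mm², y = 6 mm, Ī = 18 720 mm⁴.
Web: 8 × 220, A = 1 760 mm², y = 122 mm, Ī = 7 098 667 mm⁴.
Top flange: 130 × 12, A = 1 560 mm², y = 238 mm, Ī = 18 720 mm⁴.
By symmetry the centroid is at mid-height, ȳ = 122 mm.
Transfer each piece to the horizontal axis through the centroid using Ī + A·d² with d = y − 122:
  bottom flange: d = -116 mm → contributes +21 010 080 mm⁴
  web: d = 0 mm → contributes +7 098 667 mm⁴
  top flange: d = 116 mm → contributes +21 010 080 mm⁴
Total I = 49 118 827 mm⁴.
Extreme fibre distance c = 122 mm; S = I/c = 402 613 mm³.

S_x ≈ 4.03 × 10⁵ mm³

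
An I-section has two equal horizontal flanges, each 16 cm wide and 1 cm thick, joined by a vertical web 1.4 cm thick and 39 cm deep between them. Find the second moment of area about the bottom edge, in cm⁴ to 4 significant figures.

I_base ≈ 5.612 × 10⁴ cm⁴

Decompose the section into non-overlapping parts with the origin at the bottom-left of its bounding rectangle.
Bottom flange: 16 × 1, A = 16 cm², y = 0.5 cm, Ī = 1.33333 cm⁴.
Web: 1.4 × 39, A = 54.6 cm², y = 20.5 cm, Ī = 6920.55 cm⁴.
Top flange: 16 × 1, A = 16 cm², y = 40.5 cm, Ī = 1.33333 cm⁴.
Transfer each piece to the base of the section using Ī + A·d² with d = y − 0:
  bottom flange: d = 0.5 cm → contributes +5.33333 cm⁴
  web: d = 20.5 cm → contributes +29866.2 cm⁴
  top flange: d = 40.5 cm → contributes +26245.3 cm⁴
Total I = 56116.9 cm⁴.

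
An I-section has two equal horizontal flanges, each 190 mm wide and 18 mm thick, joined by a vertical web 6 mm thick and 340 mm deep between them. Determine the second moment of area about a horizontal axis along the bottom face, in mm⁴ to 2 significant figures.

I_base ≈ 5.5 × 10⁸ mm⁴

Break the section into simple shapes (no overlaps), measuring from the bottom-left corner of the bounding box.
Bottom flange: 190 × 18, A = 3 420 mm², y = 9 mm, Ī = 92 340 mm⁴.
Web: 6 × 340, A = 2 040 mm², y = 188 mm, Ī = 19 652 000 mm⁴.
Top flange: 190 × 18, A = 3 420 mm², y = 367 mm, Ī = 92 340 mm⁴.
Transfer each piece to a horizontal axis along the bottom face using Ī + A·d² with d = y − 0:
  bottom flange: d = 9 mm → contributes +369 360 mm⁴
  web: d = 188 mm → contributes +91 753 760 mm⁴
  top flange: d = 367 mm → contributes +460 728 720 mm⁴
Total I = 552 851 840 mm⁴.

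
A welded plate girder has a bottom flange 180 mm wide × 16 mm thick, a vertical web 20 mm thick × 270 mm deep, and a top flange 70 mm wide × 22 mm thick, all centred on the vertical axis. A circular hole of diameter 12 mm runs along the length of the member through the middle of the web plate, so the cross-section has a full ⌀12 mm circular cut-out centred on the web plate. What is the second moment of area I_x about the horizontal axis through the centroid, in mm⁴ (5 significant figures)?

I_x ≈ 1.2104 × 10⁸ mm⁴

Decompose the section into non-overlapping parts with the origin at the bottom-left of its bounding rectangle.
Bottom plate: 180 × 16, A = 2 880 mm², y = 8 mm, Ī = 61 440 mm⁴.
Web plate: 20 × 270, A = 5 400 mm², y = 151 mm, Ī = 32 805 000 mm⁴.
Top plate: 70 × 22, A = 1 540 mm², y = 297 mm, Ī = 62113.33 mm⁴.
Hole (subtracted): ⌀12, A = 113.0973 mm², y = 151 mm, Ī = 1017.876 mm⁴.
Centroid: ȳ = ΣA·y / ΣA = 131.7354 mm.
Transfer each piece to the horizontal axis through the centroid using Ī + A·d² with d = y − 131.7354:
  bottom plate: d = -123.7354 mm → contributes +44 155 504 mm⁴
  web plate: d = 19.26464 mm → contributes +34 809 083 mm⁴
  top plate: d = 165.2646 mm → contributes +42 123 212 mm⁴
  hole: d = 19.26464 mm → contributes −42991.28 mm⁴
Total I = 121 044 807 mm⁴.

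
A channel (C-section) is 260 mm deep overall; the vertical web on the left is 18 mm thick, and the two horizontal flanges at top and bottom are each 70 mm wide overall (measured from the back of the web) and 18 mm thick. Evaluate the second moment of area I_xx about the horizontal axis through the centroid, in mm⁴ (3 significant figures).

I_xx ≈ 5.38 × 10⁷ mm⁴

Decompose the section into non-overlapping parts with the origin at the bottom-left of its bounding rectangle.
Web: 18 × 260, A = 4 680 mm², y = 130 mm, Ī = 26 364 000 mm⁴.
Top flange (beyond web): 52 × 18, A = 936 mm², y = 251 mm, Ī = 25 272 mm⁴.
Bottom flange (beyond web): 52 × 18, A = 936 mm², y = 9 mm, Ī = 25 272 mm⁴.
By symmetry the centroid is at mid-height, ȳ = 130 mm.
Transfer each piece to the horizontal axis through the centroid using Ī + A·d² with d = y − 130:
  web: d = 0 mm → contributes +26 364 000 mm⁴
  top flange (beyond web): d = 121 mm → contributes +13 729 248 mm⁴
  bottom flange (beyond web): d = -121 mm → contributes +13 729 248 mm⁴
Total I = 53 822 496 mm⁴.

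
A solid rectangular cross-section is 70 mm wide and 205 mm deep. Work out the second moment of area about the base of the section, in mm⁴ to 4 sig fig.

The section: 70 × 205, A = 14 350 mm², y = 102.5 mm, Ī = 50 254 896 mm⁴.
Transfer it to a horizontal axis along the bottom face using Ī + A·d² with d = y − 0:
  the section: d = 102.5 mm → contributes +201 019 583 mm⁴
Total I = 201 019 583 mm⁴.

I_base ≈ 2.010 × 10⁸ mm⁴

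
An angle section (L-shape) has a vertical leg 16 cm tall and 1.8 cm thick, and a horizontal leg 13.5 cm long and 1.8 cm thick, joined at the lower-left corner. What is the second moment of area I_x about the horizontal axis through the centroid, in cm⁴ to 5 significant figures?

Treat the section as a set of non-overlapping primitives; coordinates are from the bounding-box lower-left.
Vertical leg: 1.8 × 16, A = 28.8 cm², y = 8 cm, Ī = 614.4 cm⁴.
Horizontal leg (remainder): 11.7 × 1.8, A = 21.06 cm², y = 0.9 cm, Ī = 5.6862 cm⁴.
Centroid: ȳ = ΣA·y / ΣA = 5.001083 cm.
Transfer each piece to the horizontal axis through the centroid using Ī + A·d² with d = y − 5.001083:
  vertical leg: d = 2.998917 cm → contributes +873.4129 cm⁴
  horizontal leg (remainder): d = -4.101083 cm → contributes +359.8919 cm⁴
Total I = 1233.305 cm⁴.

I_x ≈ 1233.3 cm⁴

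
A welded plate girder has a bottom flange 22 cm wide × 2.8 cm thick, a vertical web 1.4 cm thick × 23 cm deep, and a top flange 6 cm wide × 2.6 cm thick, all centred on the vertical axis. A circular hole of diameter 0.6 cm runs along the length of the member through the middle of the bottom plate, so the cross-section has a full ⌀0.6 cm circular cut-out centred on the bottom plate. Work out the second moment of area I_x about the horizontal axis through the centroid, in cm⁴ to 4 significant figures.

Treat the section as a set of non-overlapping primitives; coordinates are from the bounding-box lower-left.
Bottom plate: 22 × 2.8, A = 61.6 cm², y = 1.4 cm, Ī = 40.2453 cm⁴.
Web plate: 1.4 × 23, A = 32.2 cm², y = 14.3 cm, Ī = 1419.48 cm⁴.
Top plate: 6 × 2.6, A = 15.6 cm², y = 27.1 cm, Ī = 8.788 cm⁴.
Hole (subtracted): ⌀0.6, A = 0.282743 cm², y = 1.4 cm, Ī = 0.00636173 cm⁴.
Centroid: ȳ = ΣA·y / ΣA = 8.88094 cm.
Transfer each piece to the horizontal axis through the centroid using Ī + A·d² with d = y − 8.88094:
  bottom plate: d = -7.48094 cm → contributes +3487.66 cm⁴
  web plate: d = 5.41906 cm → contributes +2365.07 cm⁴
  top plate: d = 18.2191 cm → contributes +5186.96 cm⁴
  hole: d = -7.48094 cm → contributes −15.83 cm⁴
Total I = 11023.9 cm⁴.

I_x ≈ 1.102 × 10⁴ cm⁴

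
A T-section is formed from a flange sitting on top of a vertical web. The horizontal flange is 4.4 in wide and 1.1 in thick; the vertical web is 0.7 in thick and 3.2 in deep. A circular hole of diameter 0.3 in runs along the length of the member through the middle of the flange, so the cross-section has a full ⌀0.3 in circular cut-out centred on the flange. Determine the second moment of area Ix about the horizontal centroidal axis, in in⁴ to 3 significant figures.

Split into non-overlapping primitives; take the origin at the lower-left of the bounding box.
Flange: 4.4 × 1.1, A = 4.84 in², y = 3.75 in, Ī = 0.48803 in⁴.
Web: 0.7 × 3.2, A = 2.24 in², y = 1.6 in, Ī = 1.9115 in⁴.
Hole (subtracted): ⌀0.3, A = 0.070686 in², y = 3.75 in, Ī = 0.00039761 in⁴.
Centroid: ȳ = ΣA·y / ΣA = 3.0629 in.
Transfer each piece to the horizontal centroidal axis using Ī + A·d² with d = y − 3.0629:
  flange: d = 0.68709 in → contributes +2.7729 in⁴
  web: d = -1.4629 in → contributes +6.7053 in⁴
  hole: d = 0.68709 in → contributes −0.033767 in⁴
Total I = 9.4445 in⁴.

Ix ≈ 9.44 in⁴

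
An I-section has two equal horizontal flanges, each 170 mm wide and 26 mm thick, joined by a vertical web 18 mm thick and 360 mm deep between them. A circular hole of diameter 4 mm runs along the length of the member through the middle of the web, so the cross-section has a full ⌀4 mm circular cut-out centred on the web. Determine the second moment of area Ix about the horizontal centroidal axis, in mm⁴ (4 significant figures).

Break the section into simple shapes (no overlaps), measuring from the bottom-left corner of the bounding box.
Bottom flange: 170 × 26, A = 4 420 mm², y = 13 mm, Ī = 248 993 mm⁴.
Web: 18 × 360, A = 6 480 mm², y = 206 mm, Ī = 69 984 000 mm⁴.
Top flange: 170 × 26, A = 4 420 mm², y = 399 mm, Ī = 248 993 mm⁴.
Hole (subtracted): ⌀4, A = 12.5664 mm², y = 206 mm, Ī = 12.5664 mm⁴.
By symmetry the centroid is at mid-height, ȳ = 206 mm.
Transfer each piece to the horizontal centroidal axis using Ī + A·d² with d = y − 206:
  bottom flange: d = -193 mm → contributes +164 889 573 mm⁴
  web: d = 0 mm → contributes +69 984 000 mm⁴
  top flange: d = 193 mm → contributes +164 889 573 mm⁴
  hole: d = 0 mm → contributes −12.5664 mm⁴
Total I = 399 763 134 mm⁴.

Ix ≈ 3.998 × 10⁸ mm⁴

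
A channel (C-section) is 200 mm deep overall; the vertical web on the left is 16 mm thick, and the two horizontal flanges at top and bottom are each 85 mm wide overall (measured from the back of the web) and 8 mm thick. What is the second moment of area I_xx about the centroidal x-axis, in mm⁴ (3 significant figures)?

Break the section into simple shapes (no overlaps), measuring from the bottom-left corner of the bounding box.
Web: 16 × 200, A = 3 200 mm², y = 100 mm, Ī = 10 666 667 mm⁴.
Top flange (beyond web): 69 × 8, A = 552 mm², y = 196 mm, Ī = 2 944 mm⁴.
Bottom flange (beyond web): 69 × 8, A = 552 mm², y = 4 mm, Ī = 2 944 mm⁴.
By symmetry the centroid is at mid-height, ȳ = 100 mm.
Transfer each piece to the centroidal x-axis using Ī + A·d² with d = y − 100:
  web: d = 0 mm → contributes +10 666 667 mm⁴
  top flange (beyond web): d = 96 mm → contributes +5 090 176 mm⁴
  bottom flange (beyond web): d = -96 mm → contributes +5 090 176 mm⁴
Total I = 20 847 019 mm⁴.

I_xx ≈ 2.08 × 10⁷ mm⁴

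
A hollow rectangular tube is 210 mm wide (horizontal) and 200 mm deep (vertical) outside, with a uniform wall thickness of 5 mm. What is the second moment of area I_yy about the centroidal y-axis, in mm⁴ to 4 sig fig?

Decompose the section into non-overlapping parts with the origin at the bottom-left of its bounding rectangle.
Outer rectangle: 210 × 200, A = 42 000 mm², x = 105 mm, Ī = 154 350 000 mm⁴.
Inner void (subtracted): 200 × 190, A = 38 000 mm², x = 105 mm, Ī = 126 666 667 mm⁴.
By symmetry the centroid is at mid-width, x̄ = 105 mm.
All pieces are centred on the centroidal y-axis, so I = ΣĪ (holes subtracted) = 27 683 333 mm⁴.

I_yy ≈ 2.768 × 10⁷ mm⁴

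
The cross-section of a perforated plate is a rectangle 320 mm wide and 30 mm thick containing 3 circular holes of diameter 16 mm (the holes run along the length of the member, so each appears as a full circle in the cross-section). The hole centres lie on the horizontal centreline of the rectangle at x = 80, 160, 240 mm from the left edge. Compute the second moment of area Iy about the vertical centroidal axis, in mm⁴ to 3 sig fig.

Iy ≈ 7.93 × 10⁷ mm⁴

Break the section into simple shapes (no overlaps), measuring from the bottom-left corner of the bounding box.
Plate: 320 × 30, A = 9 600 mm², x = 160 mm, Ī = 81 920 000 mm⁴.
Hole 1 (subtracted): ⌀16, A = 201.06 mm², x = 80 mm, Ī = 3 217 mm⁴.
Hole 2 (subtracted): ⌀16, A = 201.06 mm², x = 160 mm, Ī = 3 217 mm⁴.
Hole 3 (subtracted): ⌀16, A = 201.06 mm², x = 240 mm, Ī = 3 217 mm⁴.
By symmetry the centroid is at mid-width, x̄ = 160 mm.
Transfer each piece to the vertical centroidal axis using Ī + A·d² with d = x − 160:
  plate: d = 0 mm → contributes +81 920 000 mm⁴
  hole 1: d = -80 mm → contributes −1 290 013 mm⁴
  hole 2: d = 0 mm → contributes −3 217 mm⁴
  hole 3: d = 80 mm → contributes −1 290 013 mm⁴
Total I = 79 336 756 mm⁴.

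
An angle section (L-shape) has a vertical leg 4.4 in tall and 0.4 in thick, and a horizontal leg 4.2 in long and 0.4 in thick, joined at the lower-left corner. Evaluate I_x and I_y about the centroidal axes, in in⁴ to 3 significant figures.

I_x ≈ 6.12 in⁴, I_y ≈ 5.45 in⁴

Decompose the section into non-overlapping parts with the origin at the bottom-left of its bounding rectangle.
Vertical leg: 0.4 × 4.4, A = 1.76 in², y = 2.2 in, Ī = 2.8395 in⁴.
Horizontal leg (remainder): 3.8 × 0.4, A = 1.52 in², y = 0.2 in, Ī = 0.020267 in⁴.
Centroid: ȳ = ΣA·y / ΣA = 1.2732 in.
Transfer each piece to the centroidal x-axis using Ī + A·d² with d = y − 1.2732:
  vertical leg: d = 0.92683 in → contributes +4.3513 in⁴
  horizontal leg (remainder): d = -1.0732 in → contributes +1.7708 in⁴
Total I = 6.1222 in⁴.
For the y-axis: x̄ = 1.1732 in.
Repeating about the centroidal y-axis gives I_y = 5.4494 in⁴.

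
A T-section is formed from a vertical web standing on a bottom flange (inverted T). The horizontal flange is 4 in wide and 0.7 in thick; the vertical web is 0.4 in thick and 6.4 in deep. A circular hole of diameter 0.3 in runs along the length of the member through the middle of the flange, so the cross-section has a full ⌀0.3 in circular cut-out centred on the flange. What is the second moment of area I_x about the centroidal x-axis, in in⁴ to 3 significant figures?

Decompose the section into non-overlapping parts with the origin at the bottom-left of its bounding rectangle.
Flange: 4 × 0.7, A = 2.8 in², y = 0.35 in, Ī = 0.11433 in⁴.
Web: 0.4 × 6.4, A = 2.56 in², y = 3.9 in, Ī = 8.7381 in⁴.
Hole (subtracted): ⌀0.3, A = 0.070686 in², y = 0.35 in, Ī = 0.00039761 in⁴.
Centroid: ȳ = ΣA·y / ΣA = 2.0682 in.
Transfer each piece to the centroidal x-axis using Ī + A·d² with d = y − 2.0682:
  flange: d = -1.7182 in → contributes +8.3803 in⁴
  web: d = 1.8318 in → contributes +17.328 in⁴
  hole: d = -1.7182 in → contributes −0.20907 in⁴
Total I = 25.5 in⁴.

I_x ≈ 25.5 in⁴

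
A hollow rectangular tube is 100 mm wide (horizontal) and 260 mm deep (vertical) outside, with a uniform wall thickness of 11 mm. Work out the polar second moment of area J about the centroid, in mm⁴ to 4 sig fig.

Split into non-overlapping primitives; take the origin at the lower-left of the bounding box.
Outer rectangle: 100 × 260, A = 26 000 mm², y = 130 mm, Ī = 146 466 667 mm⁴.
Inner void (subtracted): 78 × 238, A = 18 564 mm², y = 130 mm, Ī = 87 628 268 mm⁴.
By symmetry the centroid is at mid-height, ȳ = 130 mm.
All pieces are centred on the centroidal x-axis, so I = ΣĪ (holes subtracted) = 58 838 399 mm⁴.
Repeating about the centroidal y-axis gives I_y = 12 254 719 mm⁴.
Polar second moment: J = I_x + I_y = 71 093 117 mm⁴.

J ≈ 7.109 × 10⁷ mm⁴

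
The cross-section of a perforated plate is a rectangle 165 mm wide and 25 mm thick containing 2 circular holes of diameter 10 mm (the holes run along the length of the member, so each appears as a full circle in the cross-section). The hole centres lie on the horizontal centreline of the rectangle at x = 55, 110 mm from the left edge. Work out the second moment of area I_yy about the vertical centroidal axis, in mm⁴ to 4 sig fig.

Break the section into simple shapes (no overlaps), measuring from the bottom-left corner of the bounding box.
Plate: 165 × 25, A = 4 125 mm², x = 82.5 mm, Ī = 9 358 594 mm⁴.
Hole 1 (subtracted): ⌀10, A = 78.5398 mm², x = 55 mm, Ī = 490.874 mm⁴.
Hole 2 (subtracted): ⌀10, A = 78.5398 mm², x = 110 mm, Ī = 490.874 mm⁴.
By symmetry the centroid is at mid-width, x̄ = 82.5 mm.
Transfer each piece to the vertical centroidal axis using Ī + A·d² with d = x − 82.5:
  plate: d = 0 mm → contributes +9 358 594 mm⁴
  hole 1: d = -27.5 mm → contributes −59886.6 mm⁴
  hole 2: d = 27.5 mm → contributes −59886.6 mm⁴
Total I = 9 238 821 mm⁴.

I_yy ≈ 9.239 × 10⁶ mm⁴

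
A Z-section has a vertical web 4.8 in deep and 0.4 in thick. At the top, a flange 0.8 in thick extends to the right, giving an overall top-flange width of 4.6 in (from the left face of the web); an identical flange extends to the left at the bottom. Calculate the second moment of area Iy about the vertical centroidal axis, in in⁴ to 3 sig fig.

Iy ≈ 45.5 in⁴

Treat the section as a set of non-overlapping primitives; coordinates are from the bounding-box lower-left.
Web: 0.4 × 4.8, A = 1.92 in², x = 4.4 in, Ī = 0.0256 in⁴.
Top flange (beyond web): 4.2 × 0.8, A = 3.36 in², x = 6.7 in, Ī = 4.9392 in⁴.
Bottom flange (beyond web): 4.2 × 0.8, A = 3.36 in², x = 2.1 in, Ī = 4.9392 in⁴.
Centroid: x̄ = ΣA·x / ΣA = 4.4 in.
Transfer each piece to the vertical centroidal axis using Ī + A·d² with d = x − 4.4:
  web: d = 0 in → contributes +0.0256 in⁴
  top flange (beyond web): d = 2.3 in → contributes +22.714 in⁴
  bottom flange (beyond web): d = -2.3 in → contributes +22.714 in⁴
Total I = 45.453 in⁴.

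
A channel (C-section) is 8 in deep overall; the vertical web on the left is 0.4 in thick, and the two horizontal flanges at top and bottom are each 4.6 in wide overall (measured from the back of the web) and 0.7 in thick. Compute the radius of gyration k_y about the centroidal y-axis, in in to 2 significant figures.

Treat the section as a set of non-overlapping primitives; coordinates are from the bounding-box lower-left.
Web: 0.4 × 8, A = 3.2 in², x = 0.2 in, Ī = 0.04267 in⁴.
Top flange (beyond web): 4.2 × 0.7, A = 2.94 in², x = 2.5 in, Ī = 4.322 in⁴.
Bottom flange (beyond web): 4.2 × 0.7, A = 2.94 in², x = 2.5 in, Ī = 4.322 in⁴.
Centroid: x̄ = ΣA·x / ΣA = 1.689 in.
Transfer each piece to the centroidal y-axis using Ī + A·d² with d = x − 1.689:
  web: d = -1.489 in → contributes +7.142 in⁴
  top flange (beyond web): d = 0.8106 in → contributes +6.253 in⁴
  bottom flange (beyond web): d = 0.8106 in → contributes +6.253 in⁴
Total I = 19.65 in⁴.
Radius of gyration: k = √(I/A) = √(19.65 / 9.08) = 1.471 in.

k_y ≈ 1.5 in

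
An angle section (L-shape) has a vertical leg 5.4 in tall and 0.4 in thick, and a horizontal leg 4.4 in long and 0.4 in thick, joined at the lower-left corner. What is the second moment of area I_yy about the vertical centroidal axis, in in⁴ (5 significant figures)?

Break the section into simple shapes (no overlaps), measuring from the bottom-left corner of the bounding box.
Vertical leg: 0.4 × 5.4, A = 2.16 in², x = 0.2 in, Ī = 0.0288 in⁴.
Horizontal leg (remainder): 4 × 0.4, A = 1.6 in², x = 2.4 in, Ī = 2.133333 in⁴.
Centroid: x̄ = ΣA·x / ΣA = 1.13617 in.
Transfer each piece to the vertical centroidal axis using Ī + A·d² with d = x − 1.13617:
  vertical leg: d = -0.9361702 in → contributes +1.921856 in⁴
  horizontal leg (remainder): d = 1.26383 in → contributes +4.688959 in⁴
Total I = 6.610814 in⁴.

I_yy ≈ 6.6108 in⁴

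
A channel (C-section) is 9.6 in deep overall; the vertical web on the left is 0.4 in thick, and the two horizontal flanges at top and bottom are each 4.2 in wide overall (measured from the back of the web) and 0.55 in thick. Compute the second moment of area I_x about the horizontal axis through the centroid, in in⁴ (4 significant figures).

Decompose the section into non-overlapping parts with the origin at the bottom-left of its bounding rectangle.
Web: 0.4 × 9.6, A = 3.84 in², y = 4.8 in, Ī = 29.4912 in⁴.
Top flange (beyond web): 3.8 × 0.55, A = 2.09 in², y = 9.325 in, Ī = 0.0526854 in⁴.
Bottom flange (beyond web): 3.8 × 0.55, A = 2.09 in², y = 0.275 in, Ī = 0.0526854 in⁴.
By symmetry the centroid is at mid-height, ȳ = 4.8 in.
Transfer each piece to the horizontal axis through the centroid using Ī + A·d² with d = y − 4.8:
  web: d = 0 in → contributes +29.4912 in⁴
  top flange (beyond web): d = 4.525 in → contributes +42.8467 in⁴
  bottom flange (beyond web): d = -4.525 in → contributes +42.8467 in⁴
Total I = 115.185 in⁴.

I_x ≈ 115.2 in⁴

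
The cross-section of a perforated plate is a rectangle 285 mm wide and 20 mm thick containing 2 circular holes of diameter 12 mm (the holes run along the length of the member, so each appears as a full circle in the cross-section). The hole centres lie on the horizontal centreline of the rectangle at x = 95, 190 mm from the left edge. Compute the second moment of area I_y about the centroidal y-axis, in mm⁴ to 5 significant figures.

Treat the section as a set of non-overlapping primitives; coordinates are from the bounding-box lower-left.
Plate: 285 × 20, A = 5 700 mm², x = 142.5 mm, Ī = 38 581 875 mm⁴.
Hole 1 (subtracted): ⌀12, A = 113.0973 mm², x = 95 mm, Ī = 1017.876 mm⁴.
Hole 2 (subtracted): ⌀12, A = 113.0973 mm², x = 190 mm, Ī = 1017.876 mm⁴.
By symmetry the centroid is at mid-width, x̄ = 142.5 mm.
Transfer each piece to the centroidal y-axis using Ī + A·d² with d = x − 142.5:
  plate: d = 0 mm → contributes +38 581 875 mm⁴
  hole 1: d = -47.5 mm → contributes −256193.7 mm⁴
  hole 2: d = 47.5 mm → contributes −256193.7 mm⁴
Total I = 38 069 488 mm⁴.

I_y ≈ 3.8069 × 10⁷ mm⁴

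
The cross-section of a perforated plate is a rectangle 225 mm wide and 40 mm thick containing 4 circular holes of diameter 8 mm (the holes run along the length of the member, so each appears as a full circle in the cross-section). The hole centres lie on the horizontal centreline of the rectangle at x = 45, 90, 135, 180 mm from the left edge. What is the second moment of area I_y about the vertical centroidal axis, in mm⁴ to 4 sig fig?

Break the section into simple shapes (no overlaps), measuring from the bottom-left corner of the bounding box.
Plate: 225 × 40, A = 9 000 mm², x = 112.5 mm, Ī = 37 968 750 mm⁴.
Hole 1 (subtracted): ⌀8, A = 50.2655 mm², x = 45 mm, Ī = 201.062 mm⁴.
Hole 2 (subtracted): ⌀8, A = 50.2655 mm², x = 90 mm, Ī = 201.062 mm⁴.
Hole 3 (subtracted): ⌀8, A = 50.2655 mm², x = 135 mm, Ī = 201.062 mm⁴.
Hole 4 (subtracted): ⌀8, A = 50.2655 mm², x = 180 mm, Ī = 201.062 mm⁴.
By symmetry the centroid is at mid-width, x̄ = 112.5 mm.
Transfer each piece to the vertical centroidal axis using Ī + A·d² with d = x − 112.5:
  plate: d = 0 mm → contributes +37 968 750 mm⁴
  hole 1: d = -67.5 mm → contributes −229 223 mm⁴
  hole 2: d = -22.5 mm → contributes −25 648 mm⁴
  hole 3: d = 22.5 mm → contributes −25 648 mm⁴
  hole 4: d = 67.5 mm → contributes −229 223 mm⁴
Total I = 37 459 008 mm⁴.

I_y ≈ 3.746 × 10⁷ mm⁴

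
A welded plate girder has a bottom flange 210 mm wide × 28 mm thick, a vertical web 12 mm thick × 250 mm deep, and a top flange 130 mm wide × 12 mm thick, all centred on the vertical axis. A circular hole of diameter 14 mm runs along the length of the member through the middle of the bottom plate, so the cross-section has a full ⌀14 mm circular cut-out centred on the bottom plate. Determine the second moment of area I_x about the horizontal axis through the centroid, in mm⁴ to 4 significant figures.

Decompose the section into non-overlapping parts with the origin at the bottom-left of its bounding rectangle.
Bottom plate: 210 × 28, A = 5 880 mm², y = 14 mm, Ī = 384 160 mm⁴.
Web plate: 12 × 250, A = 3 000 mm², y = 153 mm, Ī = 15 625 000 mm⁴.
Top plate: 130 × 12, A = 1 560 mm², y = 284 mm, Ī = 18 720 mm⁴.
Hole (subtracted): ⌀14, A = 153.938 mm², y = 14 mm, Ī = 1885.74 mm⁴.
Centroid: ȳ = ΣA·y / ΣA = 95.4889 mm.
Transfer each piece to the horizontal axis through the centroid using Ī + A·d² with d = y − 95.4889:
  bottom plate: d = -81.4889 mm → contributes +39 429 964 mm⁴
  web plate: d = 57.5111 mm → contributes +25 547 576 mm⁴
  top plate: d = 188.511 mm → contributes +55 455 551 mm⁴
  hole: d = -81.4889 mm → contributes −1 024 102 mm⁴
Total I = 119 408 988 mm⁴.

I_x ≈ 1.194 × 10⁸ mm⁴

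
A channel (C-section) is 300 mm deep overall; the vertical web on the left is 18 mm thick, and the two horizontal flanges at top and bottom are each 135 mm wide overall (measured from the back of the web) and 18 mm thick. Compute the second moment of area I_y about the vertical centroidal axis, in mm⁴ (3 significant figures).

I_y ≈ 1.57 × 10⁷ mm⁴

Split into non-overlapping primitives; take the origin at the lower-left of the bounding box.
Web: 18 × 300, A = 5 400 mm², x = 9 mm, Ī = 145 800 mm⁴.
Top flange (beyond web): 117 × 18, A = 2 106 mm², x = 76.5 mm, Ī = 2 402 420 mm⁴.
Bottom flange (beyond web): 117 × 18, A = 2 106 mm², x = 76.5 mm, Ī = 2 402 420 mm⁴.
Centroid: x̄ = ΣA·x / ΣA = 38.579 mm.
Transfer each piece to the vertical centroidal axis using Ī + A·d² with d = x − 38.579:
  web: d = -29.579 mm → contributes +4 870 242 mm⁴
  top flange (beyond web): d = 37.921 mm → contributes +5 430 908 mm⁴
  bottom flange (beyond web): d = 37.921 mm → contributes +5 430 908 mm⁴
Total I = 15 732 058 mm⁴.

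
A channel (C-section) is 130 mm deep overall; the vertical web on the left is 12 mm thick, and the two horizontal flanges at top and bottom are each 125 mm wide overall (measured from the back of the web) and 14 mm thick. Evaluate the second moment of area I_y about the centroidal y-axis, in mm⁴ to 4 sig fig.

Decompose the section into non-overlapping parts with the origin at the bottom-left of its bounding rectangle.
Web: 12 × 130, A = 1 560 mm², x = 6 mm, Ī = 18 720 mm⁴.
Top flange (beyond web): 113 × 14, A = 1 582 mm², x = 68.5 mm, Ī = 1 683 380 mm⁴.
Bottom flange (beyond web): 113 × 14, A = 1 582 mm², x = 68.5 mm, Ī = 1 683 380 mm⁴.
Centroid: x̄ = ΣA·x / ΣA = 47.8607 mm.
Transfer each piece to the centroidal y-axis using Ī + A·d² with d = x − 47.8607:
  web: d = -41.8607 mm → contributes +2 752 338 mm⁴
  top flange (beyond web): d = 20.6393 mm → contributes +2 357 281 mm⁴
  bottom flange (beyond web): d = 20.6393 mm → contributes +2 357 281 mm⁴
Total I = 7 466 899 mm⁴.

I_y ≈ 7.467 × 10⁶ mm⁴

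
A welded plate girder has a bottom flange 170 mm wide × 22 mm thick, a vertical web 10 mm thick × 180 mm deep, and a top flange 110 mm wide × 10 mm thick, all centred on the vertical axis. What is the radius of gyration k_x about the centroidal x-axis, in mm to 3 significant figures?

Split into non-overlapping primitives; take the origin at the lower-left of the bounding box.
Bottom plate: 170 × 22, A = 3 740 mm², y = 11 mm, Ī = 150 847 mm⁴.
Web plate: 10 × 180, A = 1 800 mm², y = 112 mm, Ī = 4 860 000 mm⁴.
Top plate: 110 × 10, A = 1 100 mm², y = 207 mm, Ī = 9166.7 mm⁴.
Centroid: ȳ = ΣA·y / ΣA = 70.849 mm.
Transfer each piece to the centroidal x-axis using Ī + A·d² with d = y − 70.849:
  bottom plate: d = -59.849 mm → contributes +13 547 341 mm⁴
  web plate: d = 41.151 mm → contributes +7 908 070 mm⁴
  top plate: d = 136.15 mm → contributes +20 399 852 mm⁴
Total I = 41 855 263 mm⁴.
Radius of gyration: k = √(I/A) = √(41 855 263 / 6 640) = 79.395 mm.

k_x ≈ 79.4 mm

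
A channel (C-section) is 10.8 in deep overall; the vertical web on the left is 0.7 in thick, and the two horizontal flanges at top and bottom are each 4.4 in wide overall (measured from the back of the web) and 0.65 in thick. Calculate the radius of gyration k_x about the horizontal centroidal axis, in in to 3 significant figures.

k_x ≈ 4.00 in

Decompose the section into non-overlapping parts with the origin at the bottom-left of its bounding rectangle.
Web: 0.7 × 10.8, A = 7.56 in², y = 5.4 in, Ī = 73.483 in⁴.
Top flange (beyond web): 3.7 × 0.65, A = 2.405 in², y = 10.475 in, Ī = 0.084676 in⁴.
Bottom flange (beyond web): 3.7 × 0.65, A = 2.405 in², y = 0.325 in, Ī = 0.084676 in⁴.
By symmetry the centroid is at mid-height, ȳ = 5.4 in.
Transfer each piece to the horizontal centroidal axis using Ī + A·d² with d = y − 5.4:
  web: d = 0 in → contributes +73.483 in⁴
  top flange (beyond web): d = 5.075 in → contributes +62.027 in⁴
  bottom flange (beyond web): d = -5.075 in → contributes +62.027 in⁴
Total I = 197.54 in⁴.
Radius of gyration: k = √(I/A) = √(197.54 / 12.37) = 3.9961 in.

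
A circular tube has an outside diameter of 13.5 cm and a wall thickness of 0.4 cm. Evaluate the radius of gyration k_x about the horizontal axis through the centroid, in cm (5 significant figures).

k_x ≈ 4.6337 cm

Break the section into simple shapes (no overlaps), measuring from the bottom-left corner of the bounding box.
Outer circle: ⌀13.5, A = 143.1388 cm², y = 6.75 cm, Ī = 1630.441 cm⁴.
Bore (subtracted): ⌀12.7, A = 126.6769 cm², y = 6.75 cm, Ī = 1276.982 cm⁴.
By symmetry the centroid is at mid-height, ȳ = 6.75 cm.
All pieces are centred on the horizontal axis through the centroid, so I = ΣĪ (holes subtracted) = 353.4585 cm⁴.
Radius of gyration: k = √(I/A) = √(353.4585 / 16.46195) = 4.633708 cm.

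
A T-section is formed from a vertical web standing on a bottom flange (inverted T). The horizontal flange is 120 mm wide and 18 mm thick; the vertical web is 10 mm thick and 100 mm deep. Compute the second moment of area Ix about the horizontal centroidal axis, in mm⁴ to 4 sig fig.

Break the section into simple shapes (no overlaps), measuring from the bottom-left corner of the bounding box.
Flange: 120 × 18, A = 2 160 mm², y = 9 mm, Ī = 58 320 mm⁴.
Web: 10 × 100, A = 1 000 mm², y = 68 mm, Ī = 833 333 mm⁴.
Centroid: ȳ = ΣA·y / ΣA = 27.6709 mm.
Transfer each piece to the horizontal centroidal axis using Ī + A·d² with d = y − 27.6709:
  flange: d = -18.6709 mm → contributes +811 300 mm⁴
  web: d = 40.3291 mm → contributes +2 459 771 mm⁴
Total I = 3 271 071 mm⁴.

Ix ≈ 3.271 × 10⁶ mm⁴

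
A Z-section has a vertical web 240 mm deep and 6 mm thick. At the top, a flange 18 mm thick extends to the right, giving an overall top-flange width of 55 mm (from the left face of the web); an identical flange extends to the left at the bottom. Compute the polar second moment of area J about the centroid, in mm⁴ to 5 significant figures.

J ≈ 3.0385 × 10⁷ mm⁴

Decompose the section into non-overlapping parts with the origin at the bottom-left of its bounding rectangle.
Web: 6 × 240, A = 1 440 mm², y = 120 mm, Ī = 6 912 000 mm⁴.
Top flange (beyond web): 49 × 18, A = 882 mm², y = 231 mm, Ī = 23 814 mm⁴.
Bottom flange (beyond web): 49 × 18, A = 882 mm², y = 9 mm, Ī = 23 814 mm⁴.
Centroid: ȳ = ΣA·y / ΣA = 120 mm.
Transfer each piece to the centroidal x-axis using Ī + A·d² with d = y − 120:
  web: d = 0 mm → contributes +6 912 000 mm⁴
  top flange (beyond web): d = 111 mm → contributes +10 890 936 mm⁴
  bottom flange (beyond web): d = -111 mm → contributes +10 890 936 mm⁴
Total I = 28 693 872 mm⁴.
For the y-axis: x̄ = 52 mm.
Repeating about the centroidal y-axis gives I_y = 1 691 292 mm⁴.
Polar second moment: J = I_x + I_y = 30 385 164 mm⁴.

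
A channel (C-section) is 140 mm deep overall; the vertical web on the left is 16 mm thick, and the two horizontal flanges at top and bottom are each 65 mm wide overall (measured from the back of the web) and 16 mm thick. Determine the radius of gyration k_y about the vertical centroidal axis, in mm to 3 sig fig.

k_y ≈ 18.7 mm

Decompose the section into non-overlapping parts with the origin at the bottom-left of its bounding rectangle.
Web: 16 × 140, A = 2 240 mm², x = 8 mm, Ī = 47 787 mm⁴.
Top flange (beyond web): 49 × 16, A = 784 mm², x = 40.5 mm, Ī = 156 865 mm⁴.
Bottom flange (beyond web): 49 × 16, A = 784 mm², x = 40.5 mm, Ī = 156 865 mm⁴.
Centroid: x̄ = ΣA·x / ΣA = 21.382 mm.
Transfer each piece to the vertical centroidal axis using Ī + A·d² with d = x − 21.382:
  web: d = -13.382 mm → contributes +448 942 mm⁴
  top flange (beyond web): d = 19.118 mm → contributes +443 405 mm⁴
  bottom flange (beyond web): d = 19.118 mm → contributes +443 405 mm⁴
Total I = 1 335 753 mm⁴.
Radius of gyration: k = √(I/A) = √(1 335 753 / 3 808) = 18.729 mm.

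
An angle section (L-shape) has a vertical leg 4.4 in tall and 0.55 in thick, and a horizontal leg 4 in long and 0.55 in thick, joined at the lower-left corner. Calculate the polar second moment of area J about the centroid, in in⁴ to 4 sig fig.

Treat the section as a set of non-overlapping primitives; coordinates are from the bounding-box lower-left.
Vertical leg: 0.55 × 4.4, A = 2.42 in², y = 2.2 in, Ī = 3.90427 in⁴.
Horizontal leg (remainder): 3.45 × 0.55, A = 1.8975 in², y = 0.275 in, Ī = 0.0478328 in⁴.
Centroid: ȳ = ΣA·y / ΣA = 1.35398 in.
Transfer each piece to the centroidal x-axis using Ī + A·d² with d = y − 1.35398:
  vertical leg: d = 0.846019 in → contributes +5.63638 in⁴
  horizontal leg (remainder): d = -1.07898 in → contributes +2.2569 in⁴
Total I = 7.89328 in⁴.
For the y-axis: x̄ = 1.15398 in.
Repeating about the centroidal y-axis gives I_y = 6.19735 in⁴.
Polar second moment: J = I_x + I_y = 14.0906 in⁴.

J ≈ 14.09 in⁴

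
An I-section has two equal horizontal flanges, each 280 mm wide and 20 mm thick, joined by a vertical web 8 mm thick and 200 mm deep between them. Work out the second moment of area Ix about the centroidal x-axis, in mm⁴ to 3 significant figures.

Ix ≈ 1.41 × 10⁸ mm⁴

Break the section into simple shapes (no overlaps), measuring from the bottom-left corner of the bounding box.
Bottom flange: 280 × 20, A = 5 600 mm², y = 10 mm, Ī = 186 667 mm⁴.
Web: 8 × 200, A = 1 600 mm², y = 120 mm, Ī = 5 333 333 mm⁴.
Top flange: 280 × 20, A = 5 600 mm², y = 230 mm, Ī = 186 667 mm⁴.
By symmetry the centroid is at mid-height, ȳ = 120 mm.
Transfer each piece to the centroidal x-axis using Ī + A·d² with d = y − 120:
  bottom flange: d = -110 mm → contributes +67 946 667 mm⁴
  web: d = 0 mm → contributes +5 333 333 mm⁴
  top flange: d = 110 mm → contributes +67 946 667 mm⁴
Total I = 141 226 667 mm⁴.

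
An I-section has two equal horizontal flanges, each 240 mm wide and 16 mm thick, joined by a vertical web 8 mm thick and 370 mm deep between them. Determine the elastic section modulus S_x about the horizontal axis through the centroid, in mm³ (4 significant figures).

S_x ≈ 1.592 × 10⁶ mm³

Split into non-overlapping primitives; take the origin at the lower-left of the bounding box.
Bottom flange: 240 × 16, A = 3 840 mm², y = 8 mm, Ī = 81 920 mm⁴.
Web: 8 × 370, A = 2 960 mm², y = 201 mm, Ī = 33 768 667 mm⁴.
Top flange: 240 × 16, A = 3 840 mm², y = 394 mm, Ī = 81 920 mm⁴.
By symmetry the centroid is at mid-height, ȳ = 201 mm.
Transfer each piece to the horizontal axis through the centroid using Ī + A·d² with d = y − 201:
  bottom flange: d = -193 mm → contributes +143 118 080 mm⁴
  web: d = 0 mm → contributes +33 768 667 mm⁴
  top flange: d = 193 mm → contributes +143 118 080 mm⁴
Total I = 320 004 827 mm⁴.
Extreme fibre distance c = 201 mm; S = I/c = 1 592 064 mm³.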